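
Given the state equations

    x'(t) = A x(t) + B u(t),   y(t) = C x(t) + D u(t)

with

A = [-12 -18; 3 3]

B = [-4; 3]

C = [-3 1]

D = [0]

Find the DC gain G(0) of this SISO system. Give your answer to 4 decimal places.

8.3333

G(0) = C(-A)^{-1}B + D = -C A^{-1} B + D.
det A = 18, so A^{-1} = (1/18)·adj(A) = [[1/6, 1], [-1/6, -2/3]]
A^{-1} B = [7/3, -4/3]^T
C A^{-1} B = -25/3
G(0) = D - C A^{-1} B = 0 - (-25/3) = 25/3 ≈ 8.3333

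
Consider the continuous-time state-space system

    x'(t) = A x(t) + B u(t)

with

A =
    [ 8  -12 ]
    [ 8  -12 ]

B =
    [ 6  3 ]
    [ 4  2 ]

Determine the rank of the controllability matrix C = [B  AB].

AB = [[0, 0], [0, 0]]
Controllability matrix C = [B  AB] = [[6, 3, 0, 0], [4, 2, 0, 0]]
Every column of C is a scalar multiple of column 1 = [6, 4] (multipliers 1, 1/2, 0, 0), so the columns span a one-dimensional space.
C ≠ 0, hence rank(C) = 1.
rank(C) = 1 < n = 2, so the pair (A, B) is not completely controllable.

1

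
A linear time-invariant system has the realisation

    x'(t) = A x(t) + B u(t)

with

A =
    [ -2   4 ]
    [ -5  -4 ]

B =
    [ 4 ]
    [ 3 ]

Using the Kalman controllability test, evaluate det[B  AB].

-140

AB = [[4], [-32]]
Controllability matrix C = [B  AB] = [[4, 4], [3, -32]]
det(C) = 4·(-32) - 4·3 = -128 - 12 = -140
Since det(C) ≠ 0, rank(C) = 2 and the system is completely controllable.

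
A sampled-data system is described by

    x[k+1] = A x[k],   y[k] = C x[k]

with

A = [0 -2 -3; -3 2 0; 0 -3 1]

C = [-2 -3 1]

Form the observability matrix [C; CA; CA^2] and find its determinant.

CA = [[9, -5, 7]]
CA^2 = [[15, -49, -20]]
Observability matrix O = [C; CA; CA^2] = [[-2, -3, 1], [9, -5, 7], [15, -49, -20]]
Expanding along the first row, det(O) = (-2)·((-5)·(-20) - 7·(-49)) - (-3)·(9·(-20) - 7·15) + 1·(9·(-49) - (-5)·15) = (-2)·443 - (-3)·(-285) + 1·(-366) = -2107
Since det(O) ≠ 0, rank(O) = 3 and the system is completely observable.

-2107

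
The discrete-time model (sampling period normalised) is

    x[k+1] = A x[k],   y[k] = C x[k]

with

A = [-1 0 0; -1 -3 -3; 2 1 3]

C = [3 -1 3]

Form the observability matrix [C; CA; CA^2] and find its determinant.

120

CA = [[4, 6, 12]]
CA^2 = [[14, -6, 18]]
Observability matrix O = [C; CA; CA^2] = [[3, -1, 3], [4, 6, 12], [14, -6, 18]]
Expanding along the first row, det(O) = 3·(6·18 - 12·(-6)) - (-1)·(4·18 - 12·14) + 3·(4·(-6) - 6·14) = 3·180 - (-1)·(-96) + 3·(-108) = 120
Since det(O) ≠ 0, rank(O) = 3 and the system is completely observable.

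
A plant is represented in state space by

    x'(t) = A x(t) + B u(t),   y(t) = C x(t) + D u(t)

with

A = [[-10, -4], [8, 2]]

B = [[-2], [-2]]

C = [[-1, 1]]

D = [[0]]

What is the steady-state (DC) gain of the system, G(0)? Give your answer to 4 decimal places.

G(0) = C(-A)^{-1}B + D = -C A^{-1} B + D.
det A = 12, so A^{-1} = (1/12)·adj(A) = [[1/6, 1/3], [-2/3, -5/6]]
A^{-1} B = [-1, 3]^T
C A^{-1} B = 4
G(0) = D - C A^{-1} B = 0 - (4) = -4

-4.0000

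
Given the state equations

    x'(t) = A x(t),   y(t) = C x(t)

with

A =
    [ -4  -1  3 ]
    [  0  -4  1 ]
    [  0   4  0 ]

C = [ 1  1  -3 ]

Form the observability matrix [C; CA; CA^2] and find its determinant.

329

CA = [[-4, -17, 4]]
CA^2 = [[16, 88, -29]]
Observability matrix O = [C; CA; CA^2] = [[1, 1, -3], [-4, -17, 4], [16, 88, -29]]
Expanding along the first row, det(O) = 1·((-17)·(-29) - 4·88) - 1·((-4)·(-29) - 4·16) + (-3)·((-4)·88 - (-17)·16) = 1·141 - 1·52 + (-3)·(-80) = 329
Since det(O) ≠ 0, rank(O) = 3 and the system is completely observable.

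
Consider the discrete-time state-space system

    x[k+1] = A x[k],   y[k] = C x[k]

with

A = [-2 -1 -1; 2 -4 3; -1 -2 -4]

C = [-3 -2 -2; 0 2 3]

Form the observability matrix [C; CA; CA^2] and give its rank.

3

CA = [[4, 15, 5], [1, -14, -6]]
CA^2 = [[17, -74, 21], [-24, 67, -19]]
Observability matrix O = [C; CA; CA^2] = [[-3, -2, -2], [0, 2, 3], [4, 15, 5], [1, -14, -6], [17, -74, 21], [-24, 67, -19]]
Take the 3×3 submatrix of O formed by rows 1, 2, 3: [[-3, -2, -2], [0, 2, 3], [4, 15, 5]]. Its determinant is (-3)·(2·5 - 3·15) - (-2)·(0·5 - 3·4) + (-2)·(0·15 - 2·4) = (-3)·(-35) - (-2)·(-12) + (-2)·(-8) = 97 ≠ 0.
So rank(O) ≥ 3; since O has 3 columns, rank(O) = 3.
rank(O) = 3 = n, so the pair (A, C) is completely observable.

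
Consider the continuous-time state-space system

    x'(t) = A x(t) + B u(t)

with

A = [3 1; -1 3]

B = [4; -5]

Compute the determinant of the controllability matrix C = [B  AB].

AB = [[7], [-19]]
Controllability matrix C = [B  AB] = [[4, 7], [-5, -19]]
det(C) = 4·(-19) - 7·(-5) = -76 - (-35) = -41
Since det(C) ≠ 0, rank(C) = 2 and the system is completely controllable.

-41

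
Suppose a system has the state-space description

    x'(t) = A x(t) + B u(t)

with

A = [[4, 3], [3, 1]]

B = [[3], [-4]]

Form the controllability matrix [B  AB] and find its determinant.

15

AB = [[0], [5]]
Controllability matrix C = [B  AB] = [[3, 0], [-4, 5]]
det(C) = 3·5 - 0·(-4) = 15 - 0 = 15
Since det(C) ≠ 0, rank(C) = 2 and the system is completely controllable.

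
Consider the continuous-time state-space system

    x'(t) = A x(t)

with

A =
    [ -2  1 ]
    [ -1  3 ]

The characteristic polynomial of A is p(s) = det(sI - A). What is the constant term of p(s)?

-5

For a 2×2 matrix, det(sI - A) = s^2 - (tr A)s + det A.
tr A = 1, det A = -5.
So p(s) = s^2 - s - 5.
The constant term is -5.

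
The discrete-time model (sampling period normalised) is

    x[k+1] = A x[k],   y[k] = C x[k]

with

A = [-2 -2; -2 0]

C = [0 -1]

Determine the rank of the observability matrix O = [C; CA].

2

CA = [[2, 0]]
Observability matrix O = [C; CA] = [[0, -1], [2, 0]]
det(O) = 0·0 - (-1)·2 = 0 - (-2) = 2 ≠ 0, so rank(O) = 2.
rank(O) = 2 = n, so the pair (A, C) is completely observable.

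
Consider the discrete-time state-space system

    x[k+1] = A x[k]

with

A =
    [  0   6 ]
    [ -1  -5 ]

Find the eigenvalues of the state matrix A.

det(zI - A) = z^2 - (tr A)z + det A, with tr A = 0 + (-5) = -5 and det A = 0·(-5) - 6·(-1) = 0 - (-6) = 6.
So p(z) = det(zI - A) = z^2 + 5z + 6.
Factor z^2 + 5z + 6: two numbers with sum -5 and product 6 are -2 and -3, so z^2 + 5z + 6 = (z + 2)(z + 3).
Hence p(z) = (z + 2) (z + 3), with roots -3, -2.

-3, -2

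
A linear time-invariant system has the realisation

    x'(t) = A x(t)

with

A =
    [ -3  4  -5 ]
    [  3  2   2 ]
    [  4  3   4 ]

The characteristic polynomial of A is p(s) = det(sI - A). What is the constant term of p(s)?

27

Expand det(sI - A) for the 3×3 matrix.
p(s) = s^3 - 3s^2 - 8s + 27.
(Check: constant term = det(-A) = (-1)^3 det A = 27; coefficient of s^2 = -tr A = -3.)
The constant term is 27.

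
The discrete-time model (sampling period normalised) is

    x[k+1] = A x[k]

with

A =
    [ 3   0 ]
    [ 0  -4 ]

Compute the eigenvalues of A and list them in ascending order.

det(zI - A) = z^2 - (tr A)z + det A, with tr A = 3 + (-4) = -1 and det A = 3·(-4) - 0·0 = -12 - 0 = -12.
So p(z) = det(zI - A) = z^2 + z - 12.
Factor z^2 + z - 12: two numbers with sum -1 and product -12 are 3 and -4, so z^2 + z - 12 = (z - 3)(z + 4).
Hence p(z) = (z - 3) (z + 4), with roots -4, 3.

-4, 3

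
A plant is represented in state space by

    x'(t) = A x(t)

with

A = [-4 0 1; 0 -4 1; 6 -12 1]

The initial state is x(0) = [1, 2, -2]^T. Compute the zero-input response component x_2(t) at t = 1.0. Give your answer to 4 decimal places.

det(sI - A) = s^3 - (tr A)s^2 + (M11 + M22 + M33)s - det A, where Mii is the 2×2 principal minor of A obtained by deleting row i and column i.
tr A = (-4) + (-4) + 1 = -7; M11 = (-4)·1 - 1·(-12) = -4 - (-12) = 8; M22 = (-4)·1 - 1·6 = -4 - 6 = -10; M33 = (-4)·(-4) - 0·0 = 16 - 0 = 16; sum of minors = 14.
det A = (-4)·((-4)·1 - 1·(-12)) - 0·(0·1 - 1·6) + 1·(0·(-12) - (-4)·6) = (-4)·8 - 0·(-6) + 1·24 = -8.
So p(s) = det(sI - A) = s^3 + 7s^2 + 14s + 8.
Rational-root test: any integer root divides 8. Testing small divisors, s = -1 works: p(-1) = -1 + 7 + (-14) + 8 = 0, so (s + 1) is a factor.
Dividing, p(s) = (s + 1)(s^2 + 6s + 8).
Factor s^2 + 6s + 8: two numbers with sum -6 and product 8 are -2 and -4, so s^2 + 6s + 8 = (s + 2)(s + 4).
Hence p(s) = (s + 1) (s + 2) (s + 4), with roots -4, -2, -1.
The eigenvalues -4, -2, -1 are distinct and real, so A is diagonalisable and x(t) = e^{At} x(0) = V diag(e^{λ_i t}) V^{-1} x(0), where the columns of V are the eigenvectors.
λ = -4: A - (-4)I = [[0, 0, 1], [0, 0, 1], [6, -12, 5]]. v must be orthogonal to every row; (row 1) × (row 3) = [12, 6, 0], so take v_1 = [-2, -1, 0]^T.
λ = -2: A - (-2)I = [[-2, 0, 1], [0, -2, 1], [6, -12, 3]]. v must be orthogonal to every row; (row 1) × (row 2) = [2, 2, 4], so take v_2 = [1, 1, 2]^T.
λ = -1: A - (-1)I = [[-3, 0, 1], [0, -3, 1], [6, -12, 2]]. v must be orthogonal to every row; (row 1) × (row 2) = [3, 3, 9], so take v_3 = [1, 1, 3]^T.
V = [v_1 v_2 v_3] = [[-2, 1, 1], [-1, 1, 1], [0, 2, 3]] has det V = -1, so V^{-1} = adj(V)/det V = [[-1, 1, 0], [-3, 6, -1], [2, -4, 1]].
Modal coordinates z(0) = V^{-1} x(0): (-1)·1 + 1·2 + 0·(-2) = 1; (-3)·1 + 6·2 + (-1)·(-2) = 11; 2·1 + (-4)·2 + 1·(-2) = -8; so z(0) = [1, 11, -8]^T.
x_2(t) = Σ_i (v_i)_2 · z_i(0) · e^{λ_i t} (row 2 of V times the modal terms).
x_2(1.0) = (-1)·1·e^{-4·1.0} + 1·11·e^{-2·1.0} + 1·(-8)·e^{-1·1.0} = (-1)·0.018316 + 11·0.135335 + (-8)·0.367879 = -1.4727.

-1.4727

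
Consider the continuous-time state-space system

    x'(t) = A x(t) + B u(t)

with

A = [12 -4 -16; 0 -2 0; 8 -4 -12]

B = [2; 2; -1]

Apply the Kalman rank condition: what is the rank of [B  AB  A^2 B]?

AB = [[32], [-4], [20]]
A^2B = [[80], [8], [32]]
Controllability matrix C = [B  AB  A^2B] = [[2, 32, 80], [2, -4, 8], [-1, 20, 32]]
The rows r1, r2, r3 of C are linearly dependent: -r1 + 2·r2 + 2·r3 = 0 (check each entry), so rank(C) ≤ 2.
The 2×2 minor from rows 1, 2, columns 1, 2 is 2·(-4) - 32·2 = -8 - 64 = -72 ≠ 0, so rank(C) = 2.
rank(C) = 2 < n = 3, so the pair (A, B) is not completely controllable.

2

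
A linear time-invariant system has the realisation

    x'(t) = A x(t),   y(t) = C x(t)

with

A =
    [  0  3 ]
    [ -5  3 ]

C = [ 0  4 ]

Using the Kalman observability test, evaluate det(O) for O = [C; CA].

CA = [[-20, 12]]
Observability matrix O = [C; CA] = [[0, 4], [-20, 12]]
det(O) = 0·12 - 4·(-20) = 0 - (-80) = 80
Since det(O) ≠ 0, rank(O) = 2 and the system is completely observable.

80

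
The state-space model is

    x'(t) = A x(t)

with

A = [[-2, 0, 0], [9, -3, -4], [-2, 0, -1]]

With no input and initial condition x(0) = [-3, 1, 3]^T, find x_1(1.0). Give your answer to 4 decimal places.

-0.4060

det(sI - A) = s^3 - (tr A)s^2 + (M11 + M22 + M33)s - det A, where Mii is the 2×2 principal minor of A obtained by deleting row i and column i.
tr A = (-2) + (-3) + (-1) = -6; M11 = (-3)·(-1) - (-4)·0 = 3 - 0 = 3; M22 = (-2)·(-1) - 0·(-2) = 2 - 0 = 2; M33 = (-2)·(-3) - 0·9 = 6 - 0 = 6; sum of minors = 11.
det A = (-2)·((-3)·(-1) - (-4)·0) - 0·(9·(-1) - (-4)·(-2)) + 0·(9·0 - (-3)·(-2)) = (-2)·3 - 0·(-17) + 0·(-6) = -6.
So p(s) = det(sI - A) = s^3 + 6s^2 + 11s + 6.
Rational-root test: any integer root divides 6. Testing small divisors, s = -1 works: p(-1) = -1 + 6 + (-11) + 6 = 0, so (s + 1) is a factor.
Dividing, p(s) = (s + 1)(s^2 + 5s + 6).
Factor s^2 + 5s + 6: two numbers with sum -5 and product 6 are -2 and -3, so s^2 + 5s + 6 = (s + 2)(s + 3).
Hence p(s) = (s + 1) (s + 2) (s + 3), with roots -3, -2, -1.
The eigenvalues -3, -2, -1 are distinct and real, so A is diagonalisable and x(t) = e^{At} x(0) = V diag(e^{λ_i t}) V^{-1} x(0), where the columns of V are the eigenvectors.
λ = -3: A - (-3)I = [[1, 0, 0], [9, 0, -4], [-2, 0, 2]]. v must be orthogonal to every row; (row 1) × (row 2) = [0, 4, 0], so take v_1 = [0, 1, 0]^T.
λ = -2: A - (-2)I = [[0, 0, 0], [9, -1, -4], [-2, 0, 1]]. v must be orthogonal to every row; (row 2) × (row 3) = [-1, -1, -2], so take v_2 = [1, 1, 2]^T.
λ = -1: A - (-1)I = [[-1, 0, 0], [9, -2, -4], [-2, 0, 0]]. v must be orthogonal to every row; (row 1) × (row 2) = [0, -4, 2], so take v_3 = [0, -2, 1]^T.
V = [v_1 v_2 v_3] = [[0, 1, 0], [1, 1, -2], [0, 2, 1]] has det V = -1, so V^{-1} = adj(V)/det V = [[-5, 1, 2], [1, 0, 0], [-2, 0, 1]].
Modal coordinates z(0) = V^{-1} x(0): (-5)·(-3) + 1·1 + 2·3 = 22; 1·(-3) + 0·1 + 0·3 = -3; (-2)·(-3) + 0·1 + 1·3 = 9; so z(0) = [22, -3, 9]^T.
x_1(t) = Σ_i (v_i)_1 · z_i(0) · e^{λ_i t} (row 1 of V times the modal terms).
x_1(1.0) = 0·22·e^{-3·1.0} + 1·(-3)·e^{-2·1.0} + 0·9·e^{-1·1.0} = 0·0.049787 + (-3)·0.135335 + 0·0.367879 = -0.4060.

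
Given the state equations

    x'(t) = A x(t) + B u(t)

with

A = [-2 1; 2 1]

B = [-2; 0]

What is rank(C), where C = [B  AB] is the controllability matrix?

2

AB = [[4], [-4]]
Controllability matrix C = [B  AB] = [[-2, 4], [0, -4]]
det(C) = (-2)·(-4) - 4·0 = 8 - 0 = 8 ≠ 0, so rank(C) = 2.
rank(C) = 2 = n, so the pair (A, B) is completely controllable.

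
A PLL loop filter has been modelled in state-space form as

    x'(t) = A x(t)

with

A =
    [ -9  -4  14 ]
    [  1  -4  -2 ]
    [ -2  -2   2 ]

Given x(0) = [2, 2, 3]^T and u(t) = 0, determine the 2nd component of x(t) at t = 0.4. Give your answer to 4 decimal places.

det(sI - A) = s^3 - (tr A)s^2 + (M11 + M22 + M33)s - det A, where Mii is the 2×2 principal minor of A obtained by deleting row i and column i.
tr A = (-9) + (-4) + 2 = -11; M11 = (-4)·2 - (-2)·(-2) = -8 - 4 = -12; M22 = (-9)·2 - 14·(-2) = -18 - (-28) = 10; M33 = (-9)·(-4) - (-4)·1 = 36 - (-4) = 40; sum of minors = 38.
det A = (-9)·((-4)·2 - (-2)·(-2)) - (-4)·(1·2 - (-2)·(-2)) + 14·(1·(-2) - (-4)·(-2)) = (-9)·(-12) - (-4)·(-2) + 14·(-10) = -40.
So p(s) = det(sI - A) = s^3 + 11s^2 + 38s + 40.
Rational-root test: any integer root divides 40. Testing small divisors, s = -2 works: p(-2) = -8 + 44 + (-76) + 40 = 0, so (s + 2) is a factor.
Dividing, p(s) = (s + 2)(s^2 + 9s + 20).
Factor s^2 + 9s + 20: two numbers with sum -9 and product 20 are -4 and -5, so s^2 + 9s + 20 = (s + 4)(s + 5).
Hence p(s) = (s + 2) (s + 4) (s + 5), with roots -5, -4, -2.
The eigenvalues -5, -4, -2 are distinct and real, so A is diagonalisable and x(t) = e^{At} x(0) = V diag(e^{λ_i t}) V^{-1} x(0), where the columns of V are the eigenvectors.
λ = -5: A - (-5)I = [[-4, -4, 14], [1, 1, -2], [-2, -2, 7]]. v must be orthogonal to every row; (row 1) × (row 2) = [-6, 6, 0], so take v_1 = [-1, 1, 0]^T.
λ = -4: A - (-4)I = [[-5, -4, 14], [1, 0, -2], [-2, -2, 6]]. v must be orthogonal to every row; (row 1) × (row 2) = [8, 4, 4], so take v_2 = [2, 1, 1]^T.
λ = -2: A - (-2)I = [[-7, -4, 14], [1, -2, -2], [-2, -2, 4]]. v must be orthogonal to every row; (row 1) × (row 2) = [36, 0, 18], so take v_3 = [-2, 0, -1]^T.
V = [v_1 v_2 v_3] = [[-1, 2, -2], [1, 1, 0], [0, 1, -1]] has det V = 1, so V^{-1} = adj(V)/det V = [[-1, 0, 2], [1, 1, -2], [1, 1, -3]].
Modal coordinates z(0) = V^{-1} x(0): (-1)·2 + 0·2 + 2·3 = 4; 1·2 + 1·2 + (-2)·3 = -2; 1·2 + 1·2 + (-3)·3 = -5; so z(0) = [4, -2, -5]^T.
x_2(t) = Σ_i (v_i)_2 · z_i(0) · e^{λ_i t} (row 2 of V times the modal terms).
x_2(0.4) = 1·4·e^{-5·0.4} + 1·(-2)·e^{-4·0.4} + 0·(-5)·e^{-2·0.4} = 4·0.135335 + (-2)·0.201897 + 0·0.449329 = 0.1375.

0.1375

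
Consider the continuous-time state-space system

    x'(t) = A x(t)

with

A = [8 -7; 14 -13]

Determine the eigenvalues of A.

-6, 1

det(sI - A) = s^2 - (tr A)s + det A, with tr A = 8 + (-13) = -5 and det A = 8·(-13) - (-7)·14 = -104 - (-98) = -6.
So p(s) = det(sI - A) = s^2 + 5s - 6.
Factor s^2 + 5s - 6: two numbers with sum -5 and product -6 are 1 and -6, so s^2 + 5s - 6 = (s - 1)(s + 6).
Hence p(s) = (s - 1) (s + 6), with roots -6, 1.
At least one eigenvalue has non-negative real part, so the system is not asymptotically stable.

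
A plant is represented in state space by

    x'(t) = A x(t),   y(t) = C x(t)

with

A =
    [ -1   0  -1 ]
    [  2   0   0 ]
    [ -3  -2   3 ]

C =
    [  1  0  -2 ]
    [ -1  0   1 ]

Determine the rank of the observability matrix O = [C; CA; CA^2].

CA = [[5, 4, -7], [-2, -2, 4]]
CA^2 = [[24, 14, -26], [-14, -8, 14]]
Observability matrix O = [C; CA; CA^2] = [[1, 0, -2], [-1, 0, 1], [5, 4, -7], [-2, -2, 4], [24, 14, -26], [-14, -8, 14]]
Take the 3×3 submatrix of O formed by rows 1, 2, 3: [[1, 0, -2], [-1, 0, 1], [5, 4, -7]]. Its determinant is 1·(0·(-7) - 1·4) - 0·((-1)·(-7) - 1·5) + (-2)·((-1)·4 - 0·5) = 1·(-4) - 0·2 + (-2)·(-4) = 4 ≠ 0.
So rank(O) ≥ 3; since O has 3 columns, rank(O) = 3.
rank(O) = 3 = n, so the pair (A, C) is completely observable.

3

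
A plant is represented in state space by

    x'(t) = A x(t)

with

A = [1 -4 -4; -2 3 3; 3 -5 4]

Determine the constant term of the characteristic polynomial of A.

45

Expand det(sI - A) for the 3×3 matrix.
p(s) = s^3 - 8s^2 + 38s + 45.
(Check: constant term = det(-A) = (-1)^3 det A = 45; coefficient of s^2 = -tr A = -8.)
The constant term is 45.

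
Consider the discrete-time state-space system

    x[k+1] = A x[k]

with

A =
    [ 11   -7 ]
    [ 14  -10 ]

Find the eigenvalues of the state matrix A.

-3, 4

det(zI - A) = z^2 - (tr A)z + det A, with tr A = 11 + (-10) = 1 and det A = 11·(-10) - (-7)·14 = -110 - (-98) = -12.
So p(z) = det(zI - A) = z^2 - z - 12.
Factor z^2 - z - 12: two numbers with sum 1 and product -12 are 4 and -3, so z^2 - z - 12 = (z - 4)(z + 3).
Hence p(z) = (z - 4) (z + 3), with roots -3, 4.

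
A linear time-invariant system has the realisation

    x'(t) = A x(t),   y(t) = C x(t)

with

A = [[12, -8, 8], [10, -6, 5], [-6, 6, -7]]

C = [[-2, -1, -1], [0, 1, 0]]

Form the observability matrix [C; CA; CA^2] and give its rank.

CA = [[-28, 16, -14], [10, -6, 5]]
CA^2 = [[-92, 44, -46], [30, -14, 15]]
Observability matrix O = [C; CA; CA^2] = [[-2, -1, -1], [0, 1, 0], [-28, 16, -14], [10, -6, 5], [-92, 44, -46], [30, -14, 15]]
The columns c1, c2, c3 of O are linearly dependent: -c1 + 2·c3 = 0 (check each entry), so rank(O) ≤ 2.
The 2×2 minor from rows 1, 2, columns 1, 2 is (-2)·1 - (-1)·0 = -2 - 0 = -2 ≠ 0, so rank(O) = 2.
rank(O) = 2 < n = 3, so the pair (A, C) is not completely observable.

2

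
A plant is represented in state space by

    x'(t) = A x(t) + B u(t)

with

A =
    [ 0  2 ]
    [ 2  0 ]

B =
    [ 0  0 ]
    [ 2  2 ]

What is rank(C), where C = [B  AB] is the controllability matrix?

AB = [[4, 4], [0, 0]]
Controllability matrix C = [B  AB] = [[0, 0, 4, 4], [2, 2, 0, 0]]
Take the 2×2 submatrix of C formed by columns 1, 3: [[0, 4], [2, 0]]. Its determinant is 0·0 - 4·2 = 0 - 8 = -8 ≠ 0.
So rank(C) ≥ 2; since C has 2 rows, rank(C) = 2.
rank(C) = 2 = n, so the pair (A, B) is completely controllable.

2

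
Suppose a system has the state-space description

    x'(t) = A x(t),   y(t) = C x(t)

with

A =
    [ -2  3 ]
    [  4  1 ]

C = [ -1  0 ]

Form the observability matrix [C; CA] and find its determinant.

CA = [[2, -3]]
Observability matrix O = [C; CA] = [[-1, 0], [2, -3]]
det(O) = (-1)·(-3) - 0·2 = 3 - 0 = 3
Since det(O) ≠ 0, rank(O) = 2 and the system is completely observable.

3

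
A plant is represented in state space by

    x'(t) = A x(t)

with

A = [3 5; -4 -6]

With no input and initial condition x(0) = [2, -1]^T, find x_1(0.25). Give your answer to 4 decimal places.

det(sI - A) = s^2 - (tr A)s + det A, with tr A = 3 + (-6) = -3 and det A = 3·(-6) - 5·(-4) = -18 - (-20) = 2.
So p(s) = det(sI - A) = s^2 + 3s + 2.
Factor s^2 + 3s + 2: two numbers with sum -3 and product 2 are -1 and -2, so s^2 + 3s + 2 = (s + 1)(s + 2).
Hence p(s) = (s + 1) (s + 2), with roots -2, -1.
The eigenvalues -2, -1 are distinct and real, so A is diagonalisable and x(t) = e^{At} x(0) = V diag(e^{λ_i t}) V^{-1} x(0), where the columns of V are the eigenvectors.
λ = -2: A - (-2)I = [[5, 5], [-4, -4]]. Row 1 gives 5·v1 + 5·v2 = 0, so take v_1 = [-1, 1]^T.
λ = -1: A - (-1)I = [[4, 5], [-4, -5]]. Row 1 gives 4·v1 + 5·v2 = 0, so take v_2 = [-5, 4]^T.
V = [v_1 v_2] = [[-1, -5], [1, 4]] has det V = 1, so V^{-1} = adj(V)/det V = [[4, 5], [-1, -1]].
Modal coordinates z(0) = V^{-1} x(0): 4·2 + 5·(-1) = 3; (-1)·2 + (-1)·(-1) = -1; so z(0) = [3, -1]^T.
x_1(t) = Σ_i (v_i)_1 · z_i(0) · e^{λ_i t} (row 1 of V times the modal terms).
x_1(0.25) = (-1)·3·e^{-2·0.25} + (-5)·(-1)·e^{-1·0.25} = (-3)·0.606531 + 5·0.778801 = 2.0744.

2.0744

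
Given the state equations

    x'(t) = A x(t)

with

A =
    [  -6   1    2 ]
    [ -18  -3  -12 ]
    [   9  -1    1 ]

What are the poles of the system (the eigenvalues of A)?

-6, -5, 3

det(sI - A) = s^3 - (tr A)s^2 + (M11 + M22 + M33)s - det A, where Mii is the 2×2 principal minor of A obtained by deleting row i and column i.
tr A = (-6) + (-3) + 1 = -8; M11 = (-3)·1 - (-12)·(-1) = -3 - 12 = -15; M22 = (-6)·1 - 2·9 = -6 - 18 = -24; M33 = (-6)·(-3) - 1·(-18) = 18 - (-18) = 36; sum of minors = -3.
det A = (-6)·((-3)·1 - (-12)·(-1)) - 1·((-18)·1 - (-12)·9) + 2·((-18)·(-1) - (-3)·9) = (-6)·(-15) - 1·90 + 2·45 = 90.
So p(s) = det(sI - A) = s^3 + 8s^2 - 3s - 90.
Rational-root test: any integer root divides -90. Testing small divisors, s = 3 works: p(3) = 27 + 72 + (-9) + (-90) = 0, so (s - 3) is a factor.
Dividing, p(s) = (s - 3)(s^2 + 11s + 30).
Factor s^2 + 11s + 30: two numbers with sum -11 and product 30 are -5 and -6, so s^2 + 11s + 30 = (s + 5)(s + 6).
Hence p(s) = (s - 3) (s + 5) (s + 6), with roots -6, -5, 3.
At least one eigenvalue has non-negative real part, so the system is not asymptotically stable.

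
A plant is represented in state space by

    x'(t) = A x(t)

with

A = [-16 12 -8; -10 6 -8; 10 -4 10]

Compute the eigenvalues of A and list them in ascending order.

det(sI - A) = s^3 - (tr A)s^2 + (M11 + M22 + M33)s - det A, where Mii is the 2×2 principal minor of A obtained by deleting row i and column i.
tr A = (-16) + 6 + 10 = 0; M11 = 6·10 - (-8)·(-4) = 60 - 32 = 28; M22 = (-16)·10 - (-8)·10 = -160 - (-80) = -80; M33 = (-16)·6 - 12·(-10) = -96 - (-120) = 24; sum of minors = -28.
det A = (-16)·(6·10 - (-8)·(-4)) - 12·((-10)·10 - (-8)·10) + (-8)·((-10)·(-4) - 6·10) = (-16)·28 - 12·(-20) + (-8)·(-20) = -48.
So p(s) = det(sI - A) = s^3 - 28s + 48.
Rational-root test: any integer root divides 48. Testing small divisors, s = 2 works: p(2) = 8 + 0 + (-56) + 48 = 0, so (s - 2) is a factor.
Dividing, p(s) = (s - 2)(s^2 + 2s - 24).
Factor s^2 + 2s - 24: two numbers with sum -2 and product -24 are 4 and -6, so s^2 + 2s - 24 = (s - 4)(s + 6).
Hence p(s) = (s - 4) (s - 2) (s + 6), with roots -6, 2, 4.
At least one eigenvalue has non-negative real part, so the system is not asymptotically stable.

-6, 2, 4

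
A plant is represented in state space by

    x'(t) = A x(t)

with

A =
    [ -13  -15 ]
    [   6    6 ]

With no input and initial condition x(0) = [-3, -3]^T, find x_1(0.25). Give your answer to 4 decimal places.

det(sI - A) = s^2 - (tr A)s + det A, with tr A = (-13) + 6 = -7 and det A = (-13)·6 - (-15)·6 = -78 - (-90) = 12.
So p(s) = det(sI - A) = s^2 + 7s + 12.
Factor s^2 + 7s + 12: two numbers with sum -7 and product 12 are -3 and -4, so s^2 + 7s + 12 = (s + 3)(s + 4).
Hence p(s) = (s + 3) (s + 4), with roots -4, -3.
The eigenvalues -4, -3 are distinct and real, so A is diagonalisable and x(t) = e^{At} x(0) = V diag(e^{λ_i t}) V^{-1} x(0), where the columns of V are the eigenvectors.
λ = -4: A - (-4)I = [[-9, -15], [6, 10]]. Row 1 gives (-9)·v1 + (-15)·v2 = 0, so take v_1 = [-5, 3]^T.
λ = -3: A - (-3)I = [[-10, -15], [6, 9]]. Row 1 gives (-10)·v1 + (-15)·v2 = 0, so take v_2 = [3, -2]^T.
V = [v_1 v_2] = [[-5, 3], [3, -2]] has det V = 1, so V^{-1} = adj(V)/det V = [[-2, -3], [-3, -5]].
Modal coordinates z(0) = V^{-1} x(0): (-2)·(-3) + (-3)·(-3) = 15; (-3)·(-3) + (-5)·(-3) = 24; so z(0) = [15, 24]^T.
x_1(t) = Σ_i (v_i)_1 · z_i(0) · e^{λ_i t} (row 1 of V times the modal terms).
x_1(0.25) = (-5)·15·e^{-4·0.25} + 3·24·e^{-3·0.25} = (-75)·0.36787944 + 72·0.47236655 = 6.4194.

6.4194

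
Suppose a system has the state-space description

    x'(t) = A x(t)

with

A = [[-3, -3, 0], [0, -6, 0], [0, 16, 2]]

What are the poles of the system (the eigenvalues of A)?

-6, -3, 2

det(sI - A) = s^3 - (tr A)s^2 + (M11 + M22 + M33)s - det A, where Mii is the 2×2 principal minor of A obtained by deleting row i and column i.
tr A = (-3) + (-6) + 2 = -7; M11 = (-6)·2 - 0·16 = -12 - 0 = -12; M22 = (-3)·2 - 0·0 = -6 - 0 = -6; M33 = (-3)·(-6) - (-3)·0 = 18 - 0 = 18; sum of minors = 0.
det A = (-3)·((-6)·2 - 0·16) - (-3)·(0·2 - 0·0) + 0·(0·16 - (-6)·0) = (-3)·(-12) - (-3)·0 + 0·0 = 36.
So p(s) = det(sI - A) = s^3 + 7s^2 - 36.
Rational-root test: any integer root divides -36. Testing small divisors, s = 2 works: p(2) = 8 + 28 + 0 + (-36) = 0, so (s - 2) is a factor.
Dividing, p(s) = (s - 2)(s^2 + 9s + 18).
Factor s^2 + 9s + 18: two numbers with sum -9 and product 18 are -3 and -6, so s^2 + 9s + 18 = (s + 3)(s + 6).
Hence p(s) = (s - 2) (s + 3) (s + 6), with roots -6, -3, 2.
At least one eigenvalue has non-negative real part, so the system is not asymptotically stable.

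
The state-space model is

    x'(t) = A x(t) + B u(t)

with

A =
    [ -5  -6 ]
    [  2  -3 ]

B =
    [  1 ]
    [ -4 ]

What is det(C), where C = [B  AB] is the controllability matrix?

90

AB = [[19], [14]]
Controllability matrix C = [B  AB] = [[1, 19], [-4, 14]]
det(C) = 1·14 - 19·(-4) = 14 - (-76) = 90
Since det(C) ≠ 0, rank(C) = 2 and the system is completely controllable.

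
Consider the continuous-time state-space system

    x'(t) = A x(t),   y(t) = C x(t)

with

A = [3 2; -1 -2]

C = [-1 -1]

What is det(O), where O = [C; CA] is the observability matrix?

-2

CA = [[-2, 0]]
Observability matrix O = [C; CA] = [[-1, -1], [-2, 0]]
det(O) = (-1)·0 - (-1)·(-2) = 0 - 2 = -2
Since det(O) ≠ 0, rank(O) = 2 and the system is completely observable.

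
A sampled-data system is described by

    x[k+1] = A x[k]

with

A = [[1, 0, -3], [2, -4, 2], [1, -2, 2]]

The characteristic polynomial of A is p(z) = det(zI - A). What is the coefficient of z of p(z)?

-3

Expand det(zI - A) for the 3×3 matrix.
p(z) = z^3 + z^2 - 3z + 4.
(Check: constant term = det(-A) = (-1)^3 det A = 4; coefficient of z^2 = -tr A = 1.)
The coefficient of z is -3.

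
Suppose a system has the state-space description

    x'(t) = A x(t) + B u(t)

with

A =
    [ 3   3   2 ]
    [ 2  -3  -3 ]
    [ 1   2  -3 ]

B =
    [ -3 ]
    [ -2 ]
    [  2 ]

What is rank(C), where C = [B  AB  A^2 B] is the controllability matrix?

3

AB = [[-11], [-6], [-13]]
A^2B = [[-77], [35], [16]]
Controllability matrix C = [B  AB  A^2B] = [[-3, -11, -77], [-2, -6, 35], [2, -13, 16]]
det(C) = (-3)·((-6)·16 - 35·(-13)) - (-11)·((-2)·16 - 35·2) + (-77)·((-2)·(-13) - (-6)·2) = (-3)·359 - (-11)·(-102) + (-77)·38 = -5125 ≠ 0, so rank(C) = 3.
rank(C) = 3 = n, so the pair (A, B) is completely controllable.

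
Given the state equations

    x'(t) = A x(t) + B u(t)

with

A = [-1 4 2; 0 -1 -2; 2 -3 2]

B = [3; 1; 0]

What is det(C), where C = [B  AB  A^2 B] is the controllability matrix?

AB = [[1], [-1], [3]]
A^2B = [[1], [-5], [11]]
Controllability matrix C = [B  AB  A^2B] = [[3, 1, 1], [1, -1, -5], [0, 3, 11]]
Expanding along the first row, det(C) = 3·((-1)·11 - (-5)·3) - 1·(1·11 - (-5)·0) + 1·(1·3 - (-1)·0) = 3·4 - 1·11 + 1·3 = 4
Since det(C) ≠ 0, rank(C) = 3 and the system is completely controllable.

4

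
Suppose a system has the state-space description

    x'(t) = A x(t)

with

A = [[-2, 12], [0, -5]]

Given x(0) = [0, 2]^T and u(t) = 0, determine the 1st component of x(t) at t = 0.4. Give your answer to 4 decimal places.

2.5119

det(sI - A) = s^2 - (tr A)s + det A, with tr A = (-2) + (-5) = -7 and det A = (-2)·(-5) - 12·0 = 10 - 0 = 10.
So p(s) = det(sI - A) = s^2 + 7s + 10.
Factor s^2 + 7s + 10: two numbers with sum -7 and product 10 are -2 and -5, so s^2 + 7s + 10 = (s + 2)(s + 5).
Hence p(s) = (s + 2) (s + 5), with roots -5, -2.
The eigenvalues -5, -2 are distinct and real, so A is diagonalisable and x(t) = e^{At} x(0) = V diag(e^{λ_i t}) V^{-1} x(0), where the columns of V are the eigenvectors.
λ = -5: A - (-5)I = [[3, 12], [0, 0]]. Row 1 gives 3·v1 + 12·v2 = 0, so take v_1 = [4, -1]^T.
λ = -2: A - (-2)I = [[0, 12], [0, -3]]. Row 1 gives 0·v1 + 12·v2 = 0, so take v_2 = [1, 0]^T.
V = [v_1 v_2] = [[4, 1], [-1, 0]] has det V = 1, so V^{-1} = adj(V)/det V = [[0, -1], [1, 4]].
Modal coordinates z(0) = V^{-1} x(0): 0·0 + (-1)·2 = -2; 1·0 + 4·2 = 8; so z(0) = [-2, 8]^T.
x_1(t) = Σ_i (v_i)_1 · z_i(0) · e^{λ_i t} (row 1 of V times the modal terms).
x_1(0.4) = 4·(-2)·e^{-5·0.4} + 1·8·e^{-2·0.4} = (-8)·0.13533528 + 8·0.44932896 = 2.5119.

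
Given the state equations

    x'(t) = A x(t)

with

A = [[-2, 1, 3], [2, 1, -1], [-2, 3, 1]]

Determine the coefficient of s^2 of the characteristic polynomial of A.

Expand det(sI - A) for the 3×3 matrix.
p(s) = s^3 + 4s - 16.
(Check: constant term = det(-A) = (-1)^3 det A = -16; coefficient of s^2 = -tr A = 0.)
The coefficient of s^2 is 0.

0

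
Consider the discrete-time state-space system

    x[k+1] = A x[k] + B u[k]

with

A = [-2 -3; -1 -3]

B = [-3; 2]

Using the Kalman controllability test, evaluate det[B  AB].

AB = [[0], [-3]]
Controllability matrix C = [B  AB] = [[-3, 0], [2, -3]]
det(C) = (-3)·(-3) - 0·2 = 9 - 0 = 9
Since det(C) ≠ 0, rank(C) = 2 and the system is completely controllable.

9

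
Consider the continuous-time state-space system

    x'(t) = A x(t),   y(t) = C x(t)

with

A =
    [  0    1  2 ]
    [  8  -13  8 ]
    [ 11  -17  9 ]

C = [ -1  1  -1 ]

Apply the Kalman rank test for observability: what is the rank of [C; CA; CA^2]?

1

CA = [[-3, 3, -3]]
CA^2 = [[-9, 9, -9]]
Observability matrix O = [C; CA; CA^2] = [[-1, 1, -1], [-3, 3, -3], [-9, 9, -9]]
Every row of O is a scalar multiple of row 1 = [-1, 1, -1] (multipliers 1, 3, 9), so the rows span a one-dimensional space.
O ≠ 0, hence rank(O) = 1.
rank(O) = 1 < n = 3, so the pair (A, C) is not completely observable.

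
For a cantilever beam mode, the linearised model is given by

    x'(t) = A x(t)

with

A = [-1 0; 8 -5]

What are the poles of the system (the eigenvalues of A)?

det(sI - A) = s^2 - (tr A)s + det A, with tr A = (-1) + (-5) = -6 and det A = (-1)·(-5) - 0·8 = 5 - 0 = 5.
So p(s) = det(sI - A) = s^2 + 6s + 5.
Factor s^2 + 6s + 5: two numbers with sum -6 and product 5 are -1 and -5, so s^2 + 6s + 5 = (s + 1)(s + 5).
Hence p(s) = (s + 1) (s + 5), with roots -5, -1.
All eigenvalues have negative real part, so the system is asymptotically stable.

-5, -1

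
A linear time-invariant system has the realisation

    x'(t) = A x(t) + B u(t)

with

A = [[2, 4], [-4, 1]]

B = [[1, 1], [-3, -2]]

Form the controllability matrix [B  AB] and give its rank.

2

AB = [[-10, -6], [-7, -6]]
Controllability matrix C = [B  AB] = [[1, 1, -10, -6], [-3, -2, -7, -6]]
Take the 2×2 submatrix of C formed by columns 1, 2: [[1, 1], [-3, -2]]. Its determinant is 1·(-2) - 1·(-3) = -2 - (-3) = 1 ≠ 0.
So rank(C) ≥ 2; since C has 2 rows, rank(C) = 2.
rank(C) = 2 = n, so the pair (A, B) is completely controllable.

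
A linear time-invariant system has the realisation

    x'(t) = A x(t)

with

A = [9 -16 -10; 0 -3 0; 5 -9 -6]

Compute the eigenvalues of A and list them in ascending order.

-3, -1, 4

det(sI - A) = s^3 - (tr A)s^2 + (M11 + M22 + M33)s - det A, where Mii is the 2×2 principal minor of A obtained by deleting row i and column i.
tr A = 9 + (-3) + (-6) = 0; M11 = (-3)·(-6) - 0·(-9) = 18 - 0 = 18; M22 = 9·(-6) - (-10)·5 = -54 - (-50) = -4; M33 = 9·(-3) - (-16)·0 = -27 - 0 = -27; sum of minors = -13.
det A = 9·((-3)·(-6) - 0·(-9)) - (-16)·(0·(-6) - 0·5) + (-10)·(0·(-9) - (-3)·5) = 9·18 - (-16)·0 + (-10)·15 = 12.
So p(s) = det(sI - A) = s^3 - 13s - 12.
Rational-root test: any integer root divides -12. Testing small divisors, s = -1 works: p(-1) = -1 + 0 + 13 + (-12) = 0, so (s + 1) is a factor.
Dividing, p(s) = (s + 1)(s^2 - s - 12).
Factor s^2 - s - 12: two numbers with sum 1 and product -12 are 4 and -3, so s^2 - s - 12 = (s - 4)(s + 3).
Hence p(s) = (s - 4) (s + 1) (s + 3), with roots -3, -1, 4.
At least one eigenvalue has non-negative real part, so the system is not asymptotically stable.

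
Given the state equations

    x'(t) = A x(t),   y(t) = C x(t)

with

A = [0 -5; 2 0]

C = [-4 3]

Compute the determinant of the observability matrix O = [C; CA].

CA = [[6, 20]]
Observability matrix O = [C; CA] = [[-4, 3], [6, 20]]
det(O) = (-4)·20 - 3·6 = -80 - 18 = -98
Since det(O) ≠ 0, rank(O) = 2 and the system is completely observable.

-98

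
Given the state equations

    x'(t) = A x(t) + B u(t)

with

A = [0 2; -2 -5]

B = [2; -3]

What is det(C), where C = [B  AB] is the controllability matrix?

4

AB = [[-6], [11]]
Controllability matrix C = [B  AB] = [[2, -6], [-3, 11]]
det(C) = 2·11 - (-6)·(-3) = 22 - 18 = 4
Since det(C) ≠ 0, rank(C) = 2 and the system is completely controllable.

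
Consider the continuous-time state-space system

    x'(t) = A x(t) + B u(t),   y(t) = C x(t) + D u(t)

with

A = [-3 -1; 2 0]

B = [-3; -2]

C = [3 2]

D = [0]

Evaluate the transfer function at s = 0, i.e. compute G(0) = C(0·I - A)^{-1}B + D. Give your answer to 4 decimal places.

-9.0000

G(0) = C(-A)^{-1}B + D = -C A^{-1} B + D.
det A = 2, so A^{-1} = (1/2)·adj(A) = [[0, 1/2], [-1, -3/2]]
A^{-1} B = [-1, 6]^T
C A^{-1} B = 9
G(0) = D - C A^{-1} B = 0 - (9) = -9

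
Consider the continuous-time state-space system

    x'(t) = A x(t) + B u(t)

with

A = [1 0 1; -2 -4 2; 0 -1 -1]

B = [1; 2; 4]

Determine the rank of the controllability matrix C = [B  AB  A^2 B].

AB = [[5], [-2], [-6]]
A^2B = [[-1], [-14], [8]]
Controllability matrix C = [B  AB  A^2B] = [[1, 5, -1], [2, -2, -14], [4, -6, 8]]
det(C) = 1·((-2)·8 - (-14)·(-6)) - 5·(2·8 - (-14)·4) + (-1)·(2·(-6) - (-2)·4) = 1·(-100) - 5·72 + (-1)·(-4) = -456 ≠ 0, so rank(C) = 3.
rank(C) = 3 = n, so the pair (A, B) is completely controllable.

3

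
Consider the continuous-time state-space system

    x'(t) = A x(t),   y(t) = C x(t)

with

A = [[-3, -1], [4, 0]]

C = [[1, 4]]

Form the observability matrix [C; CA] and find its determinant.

CA = [[13, -1]]
Observability matrix O = [C; CA] = [[1, 4], [13, -1]]
det(O) = 1·(-1) - 4·13 = -1 - 52 = -53
Since det(O) ≠ 0, rank(O) = 2 and the system is completely observable.

-53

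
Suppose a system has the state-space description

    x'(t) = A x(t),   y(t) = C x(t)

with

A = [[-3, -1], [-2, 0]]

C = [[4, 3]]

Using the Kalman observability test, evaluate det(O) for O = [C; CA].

CA = [[-18, -4]]
Observability matrix O = [C; CA] = [[4, 3], [-18, -4]]
det(O) = 4·(-4) - 3·(-18) = -16 - (-54) = 38
Since det(O) ≠ 0, rank(O) = 2 and the system is completely observable.

38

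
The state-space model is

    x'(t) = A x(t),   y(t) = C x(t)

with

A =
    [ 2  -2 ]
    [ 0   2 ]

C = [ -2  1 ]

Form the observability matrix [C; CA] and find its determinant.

CA = [[-4, 6]]
Observability matrix O = [C; CA] = [[-2, 1], [-4, 6]]
det(O) = (-2)·6 - 1·(-4) = -12 - (-4) = -8
Since det(O) ≠ 0, rank(O) = 2 and the system is completely observable.

-8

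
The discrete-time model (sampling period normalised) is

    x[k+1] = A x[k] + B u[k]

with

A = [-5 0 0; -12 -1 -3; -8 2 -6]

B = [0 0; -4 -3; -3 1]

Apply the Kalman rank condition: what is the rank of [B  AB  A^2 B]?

2

AB = [[0, 0], [13, 0], [10, -12]]
A^2B = [[0, 0], [-43, 36], [-34, 72]]
Controllability matrix C = [B  AB  A^2B] = [[0, 0, 0, 0, 0, 0], [-4, -3, 13, 0, -43, 36], [-3, 1, 10, -12, -34, 72]]
Row 1 of C is identically zero, so rank(C) ≤ 2.
The 2×2 minor from rows 2, 3, columns 1, 2 is (-4)·1 - (-3)·(-3) = -4 - 9 = -13 ≠ 0, so rank(C) = 2.
rank(C) = 2 < n = 3, so the pair (A, B) is not completely controllable.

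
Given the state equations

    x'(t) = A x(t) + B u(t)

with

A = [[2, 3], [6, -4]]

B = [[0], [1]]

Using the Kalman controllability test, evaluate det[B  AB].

-3

AB = [[3], [-4]]
Controllability matrix C = [B  AB] = [[0, 3], [1, -4]]
det(C) = 0·(-4) - 3·1 = 0 - 3 = -3
Since det(C) ≠ 0, rank(C) = 2 and the system is completely controllable.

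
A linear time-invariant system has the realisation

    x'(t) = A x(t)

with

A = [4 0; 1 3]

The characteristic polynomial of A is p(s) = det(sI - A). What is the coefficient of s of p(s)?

For a 2×2 matrix, det(sI - A) = s^2 - (tr A)s + det A.
tr A = 7, det A = 12.
So p(s) = s^2 - 7s + 12.
The coefficient of s is -7.

-7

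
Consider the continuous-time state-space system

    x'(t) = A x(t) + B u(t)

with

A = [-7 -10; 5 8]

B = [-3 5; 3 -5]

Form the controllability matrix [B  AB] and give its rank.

AB = [[-9, 15], [9, -15]]
Controllability matrix C = [B  AB] = [[-3, 5, -9, 15], [3, -5, 9, -15]]
Every column of C is a scalar multiple of column 1 = [-3, 3] (multipliers 1, -5/3, 3, -5), so the columns span a one-dimensional space.
C ≠ 0, hence rank(C) = 1.
rank(C) = 1 < n = 2, so the pair (A, B) is not completely controllable.

1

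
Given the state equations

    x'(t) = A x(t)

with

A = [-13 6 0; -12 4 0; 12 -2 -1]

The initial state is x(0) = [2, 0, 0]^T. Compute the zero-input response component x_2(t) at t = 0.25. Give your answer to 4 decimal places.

det(sI - A) = s^3 - (tr A)s^2 + (M11 + M22 + M33)s - det A, where Mii is the 2×2 principal minor of A obtained by deleting row i and column i.
tr A = (-13) + 4 + (-1) = -10; M11 = 4·(-1) - 0·(-2) = -4 - 0 = -4; M22 = (-13)·(-1) - 0·12 = 13 - 0 = 13; M33 = (-13)·4 - 6·(-12) = -52 - (-72) = 20; sum of minors = 29.
det A = (-13)·(4·(-1) - 0·(-2)) - 6·((-12)·(-1) - 0·12) + 0·((-12)·(-2) - 4·12) = (-13)·(-4) - 6·12 + 0·(-24) = -20.
So p(s) = det(sI - A) = s^3 + 10s^2 + 29s + 20.
Rational-root test: any integer root divides 20. Testing small divisors, s = -1 works: p(-1) = -1 + 10 + (-29) + 20 = 0, so (s + 1) is a factor.
Dividing, p(s) = (s + 1)(s^2 + 9s + 20).
Factor s^2 + 9s + 20: two numbers with sum -9 and product 20 are -4 and -5, so s^2 + 9s + 20 = (s + 4)(s + 5).
Hence p(s) = (s + 1) (s + 4) (s + 5), with roots -5, -4, -1.
The eigenvalues -5, -4, -1 are distinct and real, so A is diagonalisable and x(t) = e^{At} x(0) = V diag(e^{λ_i t}) V^{-1} x(0), where the columns of V are the eigenvectors.
λ = -5: A - (-5)I = [[-8, 6, 0], [-12, 9, 0], [12, -2, 4]]. v must be orthogonal to every row; (row 1) × (row 3) = [24, 32, -56], so take v_1 = [3, 4, -7]^T.
λ = -4: A - (-4)I = [[-9, 6, 0], [-12, 8, 0], [12, -2, 3]]. v must be orthogonal to every row; (row 1) × (row 3) = [18, 27, -54], so take v_2 = [2, 3, -6]^T.
λ = -1: A - (-1)I = [[-12, 6, 0], [-12, 5, 0], [12, -2, 0]]. v must be orthogonal to every row; (row 1) × (row 2) = [0, 0, 12], so take v_3 = [0, 0, -1]^T.
V = [v_1 v_2 v_3] = [[3, 2, 0], [4, 3, 0], [-7, -6, -1]] has det V = -1, so V^{-1} = adj(V)/det V = [[3, -2, 0], [-4, 3, 0], [3, -4, -1]].
Modal coordinates z(0) = V^{-1} x(0): 3·2 + (-2)·0 + 0·0 = 6; (-4)·2 + 3·0 + 0·0 = -8; 3·2 + (-4)·0 + (-1)·0 = 6; so z(0) = [6, -8, 6]^T.
x_2(t) = Σ_i (v_i)_2 · z_i(0) · e^{λ_i t} (row 2 of V times the modal terms).
x_2(0.25) = 4·6·e^{-5·0.25} + 3·(-8)·e^{-4·0.25} + 0·6·e^{-1·0.25} = 24·0.286505 + (-24)·0.367879 + 0·0.778801 = -1.9530.

-1.9530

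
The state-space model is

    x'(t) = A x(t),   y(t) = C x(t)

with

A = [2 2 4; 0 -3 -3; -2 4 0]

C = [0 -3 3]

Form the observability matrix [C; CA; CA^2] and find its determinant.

CA = [[-6, 21, 9]]
CA^2 = [[-30, -39, -87]]
Observability matrix O = [C; CA; CA^2] = [[0, -3, 3], [-6, 21, 9], [-30, -39, -87]]
Expanding along the first row, det(O) = 0·(21·(-87) - 9·(-39)) - (-3)·((-6)·(-87) - 9·(-30)) + 3·((-6)·(-39) - 21·(-30)) = 0·(-1476) - (-3)·792 + 3·864 = 4968
Since det(O) ≠ 0, rank(O) = 3 and the system is completely observable.

4968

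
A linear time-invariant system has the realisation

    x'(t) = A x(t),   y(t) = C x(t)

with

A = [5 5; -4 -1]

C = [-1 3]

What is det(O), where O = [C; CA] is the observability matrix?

59

CA = [[-17, -8]]
Observability matrix O = [C; CA] = [[-1, 3], [-17, -8]]
det(O) = (-1)·(-8) - 3·(-17) = 8 - (-51) = 59
Since det(O) ≠ 0, rank(O) = 2 and the system is completely observable.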